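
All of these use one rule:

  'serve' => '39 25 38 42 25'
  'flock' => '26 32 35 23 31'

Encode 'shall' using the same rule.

39 28 21 32 32

s is letter #19 and maps to 39: an offset of 20. Each letter is replaced by its alphabet position (a=1..z=26) + 20.
Applying it to shall: s=19→39, h=8→28, a=1→21, l=12→32, l=12→32.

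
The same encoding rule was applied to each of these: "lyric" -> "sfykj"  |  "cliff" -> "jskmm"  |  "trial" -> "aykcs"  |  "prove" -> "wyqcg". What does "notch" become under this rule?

The shift depends on letter class: consonant l→s is +7, but vowel i→k is +2. Vowels shift forward by 2 and consonants shift forward by 7.
For notch: n(cons)+7=u, o(vowel)+2=q, t(cons)+7=a, c(cons)+7=j, h(cons)+7=o.

uqajo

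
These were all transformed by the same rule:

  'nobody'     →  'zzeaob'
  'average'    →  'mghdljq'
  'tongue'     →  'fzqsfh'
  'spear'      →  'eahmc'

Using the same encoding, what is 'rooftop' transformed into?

Shifts by position in nobody: pos 0: n→z (+12), pos 1: o→z (+11), pos 2: b→e (+3), pos 3: o→a (+12), pos 4: d→o (+11), pos 5: y→b (+3) — repeating every 3. The shifts repeat in a cycle of length 3: positions 0,1,… shift by +12, +11, +3, then the pattern repeats.
Applying it to rooftop: r+12=d, o+11=z, o+3=r, f+12=r, t+11=e, o+3=r, p+12=b.

dzrrerb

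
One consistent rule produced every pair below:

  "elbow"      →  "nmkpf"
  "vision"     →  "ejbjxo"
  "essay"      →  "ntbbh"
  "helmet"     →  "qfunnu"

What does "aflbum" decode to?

The shifts repeat in a cycle of length 2: positions 0,1,… shift by +9, +1, then the pattern repeats.
Decoding aflbum: a−9=r, f−1=e, l−9=c, b−1=a, u−9=l, m−1=l.

recall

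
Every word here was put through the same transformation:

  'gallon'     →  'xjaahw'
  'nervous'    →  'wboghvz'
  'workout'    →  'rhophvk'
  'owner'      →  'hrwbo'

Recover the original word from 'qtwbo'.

diner

g(6)→x(23) and a(0)→j(9) fit y≡11x+9 (mod 26); the inverse of 11 mod 26 is 19. Each letter's alphabet position (a=0..z=25) is mapped through 11·x+9 mod 26 — an affine cipher.
Undoing it on qtwbo: q(16)→19·(16−9)≡3=d; t(19)→19·(19−9)≡8=i; w(22)→19·(22−9)≡13=n; b(1)→19·(1−9)≡4=e; o(14)→19·(14−9)≡17=r (all mod 26).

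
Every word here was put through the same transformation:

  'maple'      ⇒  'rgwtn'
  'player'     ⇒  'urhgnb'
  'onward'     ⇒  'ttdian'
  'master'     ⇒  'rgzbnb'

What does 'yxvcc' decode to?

The shift increases by 1 at each position, starting from +5: 5, 6, 7, ….
Reversing it on yxvcc: y−5=t, x−6=r, v−7=o, c−8=u, c−9=t.

trout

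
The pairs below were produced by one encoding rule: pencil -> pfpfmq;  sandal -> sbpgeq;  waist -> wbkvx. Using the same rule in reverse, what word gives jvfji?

The shift increases by 1 at each position, starting from +0: 0, 1, 2, ….
Undoing it on jvfji: j−0=j, v−1=u, f−2=d, j−3=g, i−4=e.

judge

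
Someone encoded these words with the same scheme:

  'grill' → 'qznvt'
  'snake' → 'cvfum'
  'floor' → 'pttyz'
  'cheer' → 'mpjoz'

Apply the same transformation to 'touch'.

dwzmp

Shifts by position in grill: pos 0: g→q (+10), pos 1: r→z (+8), pos 2: i→n (+5), pos 3: l→v (+10), pos 4: l→t (+8) — repeating every 3. A repeating key of period 3 is used — shifts +10, +8, +5 over and over.
Applying it to touch: t+10=d, o+8=w, u+5=z, c+10=m, h+8=p.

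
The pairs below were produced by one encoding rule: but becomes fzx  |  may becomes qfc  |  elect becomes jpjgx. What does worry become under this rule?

atvvc

The shift depends on letter class: consonant b→f is +4, but vowel u→z is +5. Vowels shift forward by 5 and consonants shift forward by 4.
On worry: w(cons)+4=a, o(vowel)+5=t, r(cons)+4=v, r(cons)+4=v, y(cons)+4=c.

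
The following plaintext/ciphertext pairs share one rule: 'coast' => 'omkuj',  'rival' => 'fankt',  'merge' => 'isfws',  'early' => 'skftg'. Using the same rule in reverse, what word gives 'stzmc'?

c(2)→o(14) and o(14)→m(12) fit y≡15x+10 (mod 26); the inverse of 15 mod 26 is 7. Each letter's alphabet position (a=0..z=25) is mapped through 15·x+10 mod 26 — an affine cipher.
Undoing it on stzmc: s(18)→7·(18−10)≡4=e; t(19)→7·(19−10)≡11=l; z(25)→7·(25−10)≡1=b; m(12)→7·(12−10)≡14=o; c(2)→7·(2−10)≡22=w (all mod 26).

elbow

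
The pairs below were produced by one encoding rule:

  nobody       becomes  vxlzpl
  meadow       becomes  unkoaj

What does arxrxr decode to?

single

The shift increases by 1 at each position, starting from +8: 8, 9, 10, ….
Reversing it on arxrxr: a−8=s, r−9=i, x−10=n, r−11=g, x−12=l, r−13=e.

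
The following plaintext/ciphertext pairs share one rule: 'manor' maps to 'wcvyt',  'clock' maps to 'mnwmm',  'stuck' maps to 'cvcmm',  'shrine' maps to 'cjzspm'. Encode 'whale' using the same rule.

Shifts by position in manor: pos 0: m→w (+10), pos 1: a→c (+2), pos 2: n→v (+8), pos 3: o→y (+10), pos 4: r→t (+2) — repeating every 3. The shifts repeat in a cycle of length 3: positions 0,1,… shift by +10, +2, +8, then the pattern repeats.
On whale: w+10=g, h+2=j, a+8=i, l+10=v, e+2=g.

gjivg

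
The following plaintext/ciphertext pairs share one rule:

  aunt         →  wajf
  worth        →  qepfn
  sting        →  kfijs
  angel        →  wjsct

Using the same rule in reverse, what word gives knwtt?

shall

a(0)→w(22) and u(20)→a(0) fit y≡21x+22 (mod 26); the inverse of 21 mod 26 is 5. Treating letters as 0–25, the rule is x ↦ 21x + 22 (mod 26).
Reversing it on knwtt: k(10)→5·(10−22)≡18=s; n(13)→5·(13−22)≡7=h; w(22)→5·(22−22)≡0=a; t(19)→5·(19−22)≡11=l; t(19)→5·(19−22)≡11=l (all mod 26).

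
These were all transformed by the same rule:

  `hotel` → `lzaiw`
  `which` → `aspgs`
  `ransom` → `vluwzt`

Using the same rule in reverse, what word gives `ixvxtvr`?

emotion

It's a Vigenère-style cipher with numeric key [4,11,7]: position i shifts by key[i mod 3].
Decoding ixvxtvr: i−4=e, x−11=m, v−7=o, x−4=t, t−11=i, v−7=o, r−4=n.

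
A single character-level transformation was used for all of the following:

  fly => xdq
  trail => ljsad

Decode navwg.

Compare letters: f→x is +18, l→d is +18, y→q is +18 — a constant shift. It's a constant shift of +18 (ROT18).
Undoing it on navwg: n−18=v, a−18=i, v−18=d, w−18=e, g−18=o.

video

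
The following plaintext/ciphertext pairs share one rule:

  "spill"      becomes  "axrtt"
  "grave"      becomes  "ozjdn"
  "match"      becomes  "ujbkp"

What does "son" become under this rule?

The shift depends on letter class: consonant s→a is +8, but vowel i→r is +9. Vowels shift forward by 9 and consonants shift forward by 8.
Applying it to son: s(cons)+8=a, o(vowel)+9=x, n(cons)+8=v.

axv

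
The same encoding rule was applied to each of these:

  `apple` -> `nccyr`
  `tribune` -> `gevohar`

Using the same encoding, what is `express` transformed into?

Compare letters: a→n is +13, p→c is +13, p→c is +13 — a constant shift. Each letter is shifted forward by 13 in the alphabet (a Caesar shift of +13).
For express: e+13=r, x+13=k, p+13=c, r+13=e, e+13=r, s+13=f, s+13=f.

rkcerff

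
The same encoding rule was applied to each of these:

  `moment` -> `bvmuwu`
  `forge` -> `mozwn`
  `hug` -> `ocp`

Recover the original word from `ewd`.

vow

The output letters match the input read backwards, each shifted +8: moment reversed is tnemom. The word is reversed, then every letter is shifted forward by 8.
Reversing it on ewd: shift back: e−8=w, w−8=o, d−8=v → wov; then reverse → vow.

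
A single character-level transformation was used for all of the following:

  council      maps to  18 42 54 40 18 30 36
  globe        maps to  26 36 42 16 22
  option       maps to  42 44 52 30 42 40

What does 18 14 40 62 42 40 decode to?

The formula is n = 2×(alphabet index, a=1) + 12.
Undoing it on 18 14 40 62 42 40: 18→(18−12)÷2=3=c, 14→(14−12)÷2=1=a, 40→(40−12)÷2=14=n, 62→(62−12)÷2=25=y, 42→(42−12)÷2=15=o, 40→(40−12)÷2=14=n.

canyon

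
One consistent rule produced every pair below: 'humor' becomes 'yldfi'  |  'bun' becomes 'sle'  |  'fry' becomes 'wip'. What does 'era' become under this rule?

Compare letters: h→y is +17, u→l is +17, m→d is +17 — a constant shift. Each letter is shifted forward by 17 in the alphabet (a Caesar shift of +17).
For era: e+17=v, r+17=i, a+17=r.

vir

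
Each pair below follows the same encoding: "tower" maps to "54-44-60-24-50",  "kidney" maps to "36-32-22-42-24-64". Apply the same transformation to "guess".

28-56-24-52-52

The formula is n = 2×(alphabet index, a=1) + 14.
For guess: g=7→28, u=21→56, e=5→24, s=19→52, s=19→52.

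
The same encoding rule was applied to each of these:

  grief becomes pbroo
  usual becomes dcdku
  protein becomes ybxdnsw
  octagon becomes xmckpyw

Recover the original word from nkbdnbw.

eastern

Shifts by position in grief: pos 0: g→p (+9), pos 1: r→b (+10), pos 2: i→r (+9), pos 3: e→o (+10) — repeating every 2. The shifts repeat in a cycle of length 2: positions 0,1,… shift by +9, +10, then the pattern repeats.
Undoing it on nkbdnbw: n−9=e, k−10=a, b−9=s, d−10=t, n−9=e, b−10=r, w−9=n.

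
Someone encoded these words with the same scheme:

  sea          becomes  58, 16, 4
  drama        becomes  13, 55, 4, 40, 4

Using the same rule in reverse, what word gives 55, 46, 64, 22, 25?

rough

s(#19)→58 and e(#5)→16: differences scale by 3, so n = 3·pos + 1. The formula is n = 3×(alphabet index, a=1) + 1.
Reversing it on 55, 46, 64, 22, 25: 55→(55−1)÷3=18=r, 46→(46−1)÷3=15=o, 64→(64−1)÷3=21=u, 22→(22−1)÷3=7=g, 25→(25−1)÷3=8=h.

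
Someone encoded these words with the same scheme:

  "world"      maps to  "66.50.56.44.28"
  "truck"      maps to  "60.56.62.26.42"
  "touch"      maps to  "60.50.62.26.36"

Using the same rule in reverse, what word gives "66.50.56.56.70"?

worry

With a=1..z=26, the number is 2·pos + 20.
Reversing it on 66.50.56.56.70: 66→(66−20)÷2=23=w, 50→(50−20)÷2=15=o, 56→(56−20)÷2=18=r, 56→(56−20)÷2=18=r, 70→(70−20)÷2=25=y.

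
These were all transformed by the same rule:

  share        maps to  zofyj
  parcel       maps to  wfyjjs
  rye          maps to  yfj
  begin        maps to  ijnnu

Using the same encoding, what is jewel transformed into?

Two shifts are in play — +5 for a/e/i/o/u, +7 for every other letter.
For jewel: j(cons)+7=q, e(vowel)+5=j, w(cons)+7=d, e(vowel)+5=j, l(cons)+7=s.

qjdjs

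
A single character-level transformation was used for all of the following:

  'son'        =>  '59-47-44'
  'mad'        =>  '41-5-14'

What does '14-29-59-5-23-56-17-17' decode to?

With a=1..z=26, the number is 3·pos + 2.
Decoding 14-29-59-5-23-56-17-17: 14→(14−2)÷3=4=d, 29→(29−2)÷3=9=i, 59→(59−2)÷3=19=s, 5→(5−2)÷3=1=a, 23→(23−2)÷3=7=g, 56→(56−2)÷3=18=r, 17→(17−2)÷3=5=e, 17→(17−2)÷3=5=e.

disagree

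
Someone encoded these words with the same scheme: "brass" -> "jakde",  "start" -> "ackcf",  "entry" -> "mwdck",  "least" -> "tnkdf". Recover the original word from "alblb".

In brass: b→j is +8, r→a is +9, a→k is +10, s→d is +11 — the shift increases by 1 each position. Letter i (0-indexed) is shifted by i+8, so successive shifts are 8, 9, 10, ….
Reversing it on alblb: a−8=s, l−9=c, b−10=r, l−11=a, b−12=p.

scrap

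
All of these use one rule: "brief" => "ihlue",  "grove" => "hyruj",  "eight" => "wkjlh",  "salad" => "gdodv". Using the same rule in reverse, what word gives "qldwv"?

The output letters match the input read backwards, each shifted +3: brief reversed is feirb. Two steps: reverse the string, then apply a Caesar shift of +3.
Decoding qldwv: shift back: q−3=n, l−3=i, d−3=a, w−3=t, v−3=s → niats; then reverse → stain.

stain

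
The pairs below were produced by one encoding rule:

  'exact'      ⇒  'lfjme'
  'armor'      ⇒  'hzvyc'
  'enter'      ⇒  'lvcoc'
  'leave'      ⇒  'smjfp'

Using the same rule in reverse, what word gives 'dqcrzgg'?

without

The shift increases by 1 at each position, starting from +7: 7, 8, 9, ….
Decoding dqcrzgg: d−7=w, q−8=i, c−9=t, r−10=h, z−11=o, g−12=u, g−13=t.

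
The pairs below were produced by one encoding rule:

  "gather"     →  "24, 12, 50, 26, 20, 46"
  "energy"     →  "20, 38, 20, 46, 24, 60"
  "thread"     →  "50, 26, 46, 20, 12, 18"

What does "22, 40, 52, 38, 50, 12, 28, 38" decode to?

fountain

g(#7)→24 and a(#1)→12: differences scale by 2, so n = 2·pos + 10. With a=1..z=26, the number is 2·pos + 10.
Reversing it on 22, 40, 52, 38, 50, 12, 28, 38: 22→(22−10)÷2=6=f, 40→(40−10)÷2=15=o, 52→(52−10)÷2=21=u, 38→(38−10)÷2=14=n, 50→(50−10)÷2=20=t, 12→(12−10)÷2=1=a, 28→(28−10)÷2=9=i, 38→(38−10)÷2=14=n.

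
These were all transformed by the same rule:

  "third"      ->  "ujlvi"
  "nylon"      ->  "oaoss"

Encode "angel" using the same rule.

In third: t→u is +1, h→j is +2, i→l is +3, r→v is +4 — the shift increases by 1 each position. The shift increases by 1 at each position, starting from +1: 1, 2, 3, ….
On angel: a+1=b, n+2=p, g+3=j, e+4=i, l+5=q.

bpjiq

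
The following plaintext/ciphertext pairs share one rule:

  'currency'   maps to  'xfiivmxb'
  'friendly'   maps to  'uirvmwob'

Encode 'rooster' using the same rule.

Each pair mirrors across the alphabet (c↔x, u↔f, r↔i): positions sum to 25. Each letter is replaced by its mirror in the alphabet: a↔z, b↔y, c↔x, and so on (the Atbash cipher).
Applying it to rooster: r↔i, o↔l, o↔l, s↔h, t↔g, e↔v, r↔i.

illhgvi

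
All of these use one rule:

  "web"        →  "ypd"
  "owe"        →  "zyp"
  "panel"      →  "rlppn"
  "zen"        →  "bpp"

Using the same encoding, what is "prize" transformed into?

Vowels shift forward by 11 and consonants shift forward by 2.
On prize: p(cons)+2=r, r(cons)+2=t, i(vowel)+11=t, z(cons)+2=b, e(vowel)+11=p.

rttbp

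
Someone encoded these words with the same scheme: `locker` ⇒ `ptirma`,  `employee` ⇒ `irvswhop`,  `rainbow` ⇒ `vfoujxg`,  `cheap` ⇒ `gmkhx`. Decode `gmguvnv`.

channel

In locker: l→p is +4, o→t is +5, c→i is +6, k→r is +7 — the shift increases by 1 each position. The shift increases by 1 at each position, starting from +4: 4, 5, 6, ….
Decoding gmguvnv: g−4=c, m−5=h, g−6=a, u−7=n, v−8=n, n−9=e, v−10=l.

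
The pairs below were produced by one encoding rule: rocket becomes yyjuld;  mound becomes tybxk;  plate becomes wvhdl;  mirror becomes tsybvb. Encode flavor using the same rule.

mvhfvb

Shifts by position in rocket: pos 0: r→y (+7), pos 1: o→y (+10), pos 2: c→j (+7), pos 3: k→u (+10) — repeating every 2. It's a Vigenère-style cipher with numeric key [7,10]: position i shifts by key[i mod 2].
On flavor: f+7=m, l+10=v, a+7=h, v+10=f, o+7=v, r+10=b.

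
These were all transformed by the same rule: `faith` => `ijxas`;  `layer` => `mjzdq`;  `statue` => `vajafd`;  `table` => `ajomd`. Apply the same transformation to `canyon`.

tjwzbw

f(5)→i(8) and a(0)→j(9) fit y≡5x+9 (mod 26); the inverse of 5 mod 26 is 21. This is an affine cipher: with a=0,…,z=25, each position x becomes (5x+9) mod 26.
Applying it to canyon: c(2)→5·2+9≡19=t; a(0)→5·0+9≡9=j; n(13)→5·13+9≡22=w; y(24)→5·24+9≡25=z; o(14)→5·14+9≡1=b; n(13)→5·13+9≡22=w (all mod 26).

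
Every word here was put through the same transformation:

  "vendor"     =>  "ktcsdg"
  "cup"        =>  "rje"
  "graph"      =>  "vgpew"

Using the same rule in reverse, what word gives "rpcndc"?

canyon

Compare letters: v→k is +15, e→t is +15, n→c is +15 — a constant shift. Each letter is shifted forward by 15 in the alphabet (a Caesar shift of +15).
Decoding rpcndc: r−15=c, p−15=a, c−15=n, n−15=y, d−15=o, c−15=n.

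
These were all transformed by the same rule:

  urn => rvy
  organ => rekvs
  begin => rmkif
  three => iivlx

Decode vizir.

never

The output letters match the input read backwards, each shifted +4: urn reversed is nru. The word is reversed, then every letter is shifted forward by 4.
Reversing it on vizir: shift back: v−4=r, i−4=e, z−4=v, i−4=e, r−4=n → reven; then reverse → never.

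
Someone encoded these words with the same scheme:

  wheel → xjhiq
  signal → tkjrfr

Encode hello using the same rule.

In wheel: w→x is +1, h→j is +2, e→h is +3, e→i is +4 — the shift increases by 1 each position. The shift increases by 1 at each position, starting from +1: 1, 2, 3, ….
Applying it to hello: h+1=i, e+2=g, l+3=o, l+4=p, o+5=t.

igopt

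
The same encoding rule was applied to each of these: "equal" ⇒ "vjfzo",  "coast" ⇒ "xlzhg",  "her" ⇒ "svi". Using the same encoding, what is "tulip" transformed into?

gfork

Each pair mirrors across the alphabet (e↔v, q↔j, u↔f): positions sum to 25. Each letter is replaced by its mirror in the alphabet: a↔z, b↔y, c↔x, and so on (the Atbash cipher).
For tulip: t↔g, u↔f, l↔o, i↔r, p↔k.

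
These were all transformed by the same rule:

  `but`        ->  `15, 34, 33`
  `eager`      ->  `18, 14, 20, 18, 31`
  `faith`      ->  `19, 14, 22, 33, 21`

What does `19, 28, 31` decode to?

b is letter #2 and maps to 15: an offset of 13. Each letter is replaced by its alphabet position (a=1..z=26) + 13.
Undoing it on 19, 28, 31: 19→(19−13)÷1=6=f, 28→(28−13)÷1=15=o, 31→(31−13)÷1=18=r.

for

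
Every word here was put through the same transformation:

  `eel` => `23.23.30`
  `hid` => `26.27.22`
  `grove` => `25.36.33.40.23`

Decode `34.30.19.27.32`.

plain

Letters become their 1-based position plus 18 (so a→19, b→20, …).
Decoding 34.30.19.27.32: 34→(34−18)÷1=16=p, 30→(30−18)÷1=12=l, 19→(19−18)÷1=1=a, 27→(27−18)÷1=9=i, 32→(32−18)÷1=14=n.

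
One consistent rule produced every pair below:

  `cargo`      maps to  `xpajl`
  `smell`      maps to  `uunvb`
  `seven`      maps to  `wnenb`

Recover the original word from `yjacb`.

The output letters match the input read backwards, each shifted +9: cargo reversed is ograc. Two steps: reverse the string, then apply a Caesar shift of +9.
Undoing it on yjacb: shift back: y−9=p, j−9=a, a−9=r, c−9=t, b−9=s → parts; then reverse → strap.

strap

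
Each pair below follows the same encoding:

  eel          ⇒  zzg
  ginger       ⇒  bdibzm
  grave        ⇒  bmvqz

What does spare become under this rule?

Compare letters: e→z is +21, e→z is +21, l→g is +21 — a constant shift. It's a constant shift of +21 (ROT21).
For spare: s+21=n, p+21=k, a+21=v, r+21=m, e+21=z.

nkvmz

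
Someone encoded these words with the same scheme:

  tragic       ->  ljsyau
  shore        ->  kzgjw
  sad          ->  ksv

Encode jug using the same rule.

Compare letters: t→l is +18, r→j is +18, a→s is +18 — a constant shift. This is a Caesar cipher with shift 18.
On jug: j+18=b, u+18=m, g+18=y.

bmy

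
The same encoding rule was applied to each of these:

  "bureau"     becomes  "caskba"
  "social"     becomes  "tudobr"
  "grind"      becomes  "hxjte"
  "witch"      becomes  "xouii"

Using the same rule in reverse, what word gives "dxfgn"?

cream

Shifts by position in bureau: pos 0: b→c (+1), pos 1: u→a (+6), pos 2: r→s (+1), pos 3: e→k (+6) — repeating every 2. The shifts repeat in a cycle of length 2: positions 0,1,… shift by +1, +6, then the pattern repeats.
Reversing it on dxfgn: d−1=c, x−6=r, f−1=e, g−6=a, n−1=m.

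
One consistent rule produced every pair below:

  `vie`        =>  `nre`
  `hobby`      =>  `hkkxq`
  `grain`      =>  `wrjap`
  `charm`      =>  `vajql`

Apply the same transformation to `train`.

wrjac

The output letters match the input read backwards, each shifted +9: vie reversed is eiv. Two steps: reverse the string, then apply a Caesar shift of +9.
For train: reverse → niart; then shift: n+9=w, i+9=r, a+9=j, r+9=a, t+9=c.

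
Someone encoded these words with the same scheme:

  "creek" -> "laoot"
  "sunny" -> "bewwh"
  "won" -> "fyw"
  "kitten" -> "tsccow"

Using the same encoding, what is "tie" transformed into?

The shift depends on letter class: consonant c→l is +9, but vowel e→o is +10. Vowels shift forward by 10 and consonants shift forward by 9.
On tie: t(cons)+9=c, i(vowel)+10=s, e(vowel)+10=o.

cso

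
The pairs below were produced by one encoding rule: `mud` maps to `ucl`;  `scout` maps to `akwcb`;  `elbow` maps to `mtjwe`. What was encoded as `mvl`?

Compare letters: m→u is +8, u→c is +8, d→l is +8 — a constant shift. Every letter moves 8 places later in the alphabet, wrapping around z→a.
Decoding mvl: m−8=e, v−8=n, l−8=d.

end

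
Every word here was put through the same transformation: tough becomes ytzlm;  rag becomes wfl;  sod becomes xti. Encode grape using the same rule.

lwfuj

Every letter moves 5 places later in the alphabet, wrapping around z→a.
For grape: g+5=l, r+5=w, a+5=f, p+5=u, e+5=j.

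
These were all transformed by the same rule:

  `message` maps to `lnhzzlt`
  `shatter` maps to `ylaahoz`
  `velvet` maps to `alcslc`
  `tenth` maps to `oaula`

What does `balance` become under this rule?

ljuhshi

The output letters match the input read backwards, each shifted +7: message reversed is egassem. Read the word backwards and shift each letter +7.
For balance: reverse → ecnalab; then shift: e+7=l, c+7=j, n+7=u, a+7=h, l+7=s, a+7=h, b+7=i.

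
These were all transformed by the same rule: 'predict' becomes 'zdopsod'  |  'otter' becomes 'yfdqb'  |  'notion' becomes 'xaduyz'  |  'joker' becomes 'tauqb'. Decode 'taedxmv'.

journal

Shifts by position in predict: pos 0: p→z (+10), pos 1: r→d (+12), pos 2: e→o (+10), pos 3: d→p (+12) — repeating every 2. The shifts repeat in a cycle of length 2: positions 0,1,… shift by +10, +12, then the pattern repeats.
Decoding taedxmv: t−10=j, a−12=o, e−10=u, d−12=r, x−10=n, m−12=a, v−10=l.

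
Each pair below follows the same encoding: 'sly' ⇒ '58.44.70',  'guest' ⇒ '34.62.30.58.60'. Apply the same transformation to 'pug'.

With a=1..z=26, the number is 2·pos + 20.
On pug: p=16→52, u=21→62, g=7→34.

52.62.34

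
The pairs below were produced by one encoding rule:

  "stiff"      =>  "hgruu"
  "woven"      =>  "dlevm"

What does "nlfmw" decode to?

Each pair mirrors across the alphabet (s↔h, t↔g, i↔r): positions sum to 25. Each letter is replaced by its mirror in the alphabet: a↔z, b↔y, c↔x, and so on (the Atbash cipher).
Undoing it on nlfmw: n↔m, l↔o, f↔u, m↔n, w↔d.

mound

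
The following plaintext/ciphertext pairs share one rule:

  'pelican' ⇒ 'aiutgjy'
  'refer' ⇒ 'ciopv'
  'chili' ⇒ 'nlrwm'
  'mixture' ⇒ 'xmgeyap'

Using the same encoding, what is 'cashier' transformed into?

nebsmnc

Shifts by position in pelican: pos 0: p→a (+11), pos 1: e→i (+4), pos 2: l→u (+9), pos 3: i→t (+11), pos 4: c→g (+4), pos 5: a→j (+9) — repeating every 3. A repeating key of period 3 is used — shifts +11, +4, +9 over and over.
Applying it to cashier: c+11=n, a+4=e, s+9=b, h+11=s, i+4=m, e+9=n, r+11=c.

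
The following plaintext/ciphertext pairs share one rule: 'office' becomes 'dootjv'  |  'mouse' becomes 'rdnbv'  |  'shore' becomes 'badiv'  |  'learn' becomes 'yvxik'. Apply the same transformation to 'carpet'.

o(14)→d(3) and f(5)→o(14) fit y≡19x+23 (mod 26); the inverse of 19 mod 26 is 11. This is an affine cipher: with a=0,…,z=25, each position x becomes (19x+23) mod 26.
For carpet: c(2)→19·2+23≡9=j; a(0)→19·0+23≡23=x; r(17)→19·17+23≡8=i; p(15)→19·15+23≡22=w; e(4)→19·4+23≡21=v; t(19)→19·19+23≡20=u (all mod 26).

jxiwvu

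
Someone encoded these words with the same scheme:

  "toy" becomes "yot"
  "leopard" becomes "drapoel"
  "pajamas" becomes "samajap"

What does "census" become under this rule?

susnec

The output letters match the input read backwards: toy reversed is yot. The word is simply reversed.
Applying it to census: reverse → susnec.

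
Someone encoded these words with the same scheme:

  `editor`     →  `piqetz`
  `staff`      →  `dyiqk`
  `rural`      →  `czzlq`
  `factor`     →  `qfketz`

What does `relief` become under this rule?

cjttjn

A repeating key of period 3 is used — shifts +11, +5, +8 over and over.
Applying it to relief: r+11=c, e+5=j, l+8=t, i+11=t, e+5=j, f+8=n.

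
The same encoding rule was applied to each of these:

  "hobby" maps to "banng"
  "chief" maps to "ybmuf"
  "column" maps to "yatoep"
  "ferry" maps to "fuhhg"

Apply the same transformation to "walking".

kctimpq

h(7)→b(1) and o(14)→a(0) fit y≡11x+2 (mod 26); the inverse of 11 mod 26 is 19. This is an affine cipher: with a=0,…,z=25, each position x becomes (11x+2) mod 26.
On walking: w(22)→11·22+2≡10=k; a(0)→11·0+2≡2=c; l(11)→11·11+2≡19=t; k(10)→11·10+2≡8=i; i(8)→11·8+2≡12=m; n(13)→11·13+2≡15=p; g(6)→11·6+2≡16=q (all mod 26).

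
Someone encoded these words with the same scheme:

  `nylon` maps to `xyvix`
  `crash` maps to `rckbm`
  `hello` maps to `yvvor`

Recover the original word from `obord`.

The output letters match the input read backwards, each shifted +10: nylon reversed is nolyn. Two steps: reverse the string, then apply a Caesar shift of +10.
Undoing it on obord: shift back: o−10=e, b−10=r, o−10=e, r−10=h, d−10=t → ereht; then reverse → there.

there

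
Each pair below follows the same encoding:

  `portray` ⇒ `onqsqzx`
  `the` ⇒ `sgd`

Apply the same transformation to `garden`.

fzqcdm

Compare letters: p→o is +25, o→n is +25, r→q is +25 — a constant shift. Each letter is shifted forward by 25 in the alphabet (a Caesar shift of +25).
On garden: g+25=f, a+25=z, r+25=q, d+25=c, e+25=d, n+25=m.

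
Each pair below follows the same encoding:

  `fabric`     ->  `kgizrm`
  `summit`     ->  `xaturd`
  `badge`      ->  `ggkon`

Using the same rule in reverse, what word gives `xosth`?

In fabric: f→k is +5, a→g is +6, b→i is +7, r→z is +8 — the shift increases by 1 each position. Letter i (0-indexed) is shifted by i+5, so successive shifts are 5, 6, 7, ….
Decoding xosth: x−5=s, o−6=i, s−7=l, t−8=l, h−9=y.

silly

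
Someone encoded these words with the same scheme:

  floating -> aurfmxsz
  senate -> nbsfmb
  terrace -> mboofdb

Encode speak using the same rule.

nqbfv

Treating letters as 0–25, the rule is x ↦ 25x + 5 (mod 26).
On speak: s(18)→25·18+5≡13=n; p(15)→25·15+5≡16=q; e(4)→25·4+5≡1=b; a(0)→25·0+5≡5=f; k(10)→25·10+5≡21=v (all mod 26).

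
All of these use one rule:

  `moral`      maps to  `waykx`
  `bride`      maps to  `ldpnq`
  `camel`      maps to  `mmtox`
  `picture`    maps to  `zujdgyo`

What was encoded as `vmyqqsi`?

largely

Shifts by position in moral: pos 0: m→w (+10), pos 1: o→a (+12), pos 2: r→y (+7), pos 3: a→k (+10), pos 4: l→x (+12) — repeating every 3. The shifts repeat in a cycle of length 3: positions 0,1,… shift by +10, +12, +7, then the pattern repeats.
Reversing it on vmyqqsi: v−10=l, m−12=a, y−7=r, q−10=g, q−12=e, s−7=l, i−10=y.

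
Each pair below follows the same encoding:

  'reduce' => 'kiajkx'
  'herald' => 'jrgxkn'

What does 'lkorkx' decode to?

The output letters match the input read backwards, each shifted +6: reduce reversed is ecuder. Two steps: reverse the string, then apply a Caesar shift of +6.
Undoing it on lkorkx: shift back: l−6=f, k−6=e, o−6=i, r−6=l, k−6=e, x−6=r → feiler; then reverse → relief.

relief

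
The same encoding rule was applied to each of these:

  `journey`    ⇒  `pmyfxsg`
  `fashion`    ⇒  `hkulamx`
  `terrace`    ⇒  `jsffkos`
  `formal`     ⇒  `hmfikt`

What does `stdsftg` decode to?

This is an affine cipher: with a=0,…,z=25, each position x becomes (15x+10) mod 26.
Undoing it on stdsftg: s(18)→7·(18−10)≡4=e; t(19)→7·(19−10)≡11=l; d(3)→7·(3−10)≡3=d; s(18)→7·(18−10)≡4=e; f(5)→7·(5−10)≡17=r; t(19)→7·(19−10)≡11=l; g(6)→7·(6−10)≡24=y (all mod 26).

elderly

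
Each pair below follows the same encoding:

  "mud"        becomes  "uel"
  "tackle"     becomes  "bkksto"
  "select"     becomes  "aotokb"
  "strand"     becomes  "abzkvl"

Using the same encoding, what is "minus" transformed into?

The shift depends on letter class: consonant m→u is +8, but vowel u→e is +10. The rule splits by letter class: vowels +10, consonants +8.
Applying it to minus: m(cons)+8=u, i(vowel)+10=s, n(cons)+8=v, u(vowel)+10=e, s(cons)+8=a.

usvea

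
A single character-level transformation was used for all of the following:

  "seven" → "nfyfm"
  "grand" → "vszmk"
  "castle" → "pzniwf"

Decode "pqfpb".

s(18)→n(13) and e(4)→f(5) fit y≡21x+25 (mod 26); the inverse of 21 mod 26 is 5. This is an affine cipher: with a=0,…,z=25, each position x becomes (21x+25) mod 26.
Reversing it on pqfpb: p(15)→5·(15−25)≡2=c; q(16)→5·(16−25)≡7=h; f(5)→5·(5−25)≡4=e; p(15)→5·(15−25)≡2=c; b(1)→5·(1−25)≡10=k (all mod 26).

check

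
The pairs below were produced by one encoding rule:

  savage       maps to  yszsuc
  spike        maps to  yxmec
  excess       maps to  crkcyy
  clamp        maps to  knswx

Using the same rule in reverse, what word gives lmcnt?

s(18)→y(24) and a(0)→s(18) fit y≡9x+18 (mod 26); the inverse of 9 mod 26 is 3. Treating letters as 0–25, the rule is x ↦ 9x + 18 (mod 26).
Decoding lmcnt: l(11)→3·(11−18)≡5=f; m(12)→3·(12−18)≡8=i; c(2)→3·(2−18)≡4=e; n(13)→3·(13−18)≡11=l; t(19)→3·(19−18)≡3=d (all mod 26).

field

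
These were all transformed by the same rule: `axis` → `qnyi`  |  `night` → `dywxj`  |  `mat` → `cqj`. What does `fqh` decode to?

Compare letters: a→q is +16, x→n is +16, i→y is +16 — a constant shift. It's a constant shift of +16 (ROT16).
Decoding fqh: f−16=p, q−16=a, h−16=r.

par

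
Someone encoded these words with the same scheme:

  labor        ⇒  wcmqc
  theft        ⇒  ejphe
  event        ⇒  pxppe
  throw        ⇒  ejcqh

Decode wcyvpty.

Shifts by position in labor: pos 0: l→w (+11), pos 1: a→c (+2), pos 2: b→m (+11), pos 3: o→q (+2) — repeating every 2. The shifts repeat in a cycle of length 2: positions 0,1,… shift by +11, +2, then the pattern repeats.
Reversing it on wcyvpty: w−11=l, c−2=a, y−11=n, v−2=t, p−11=e, t−2=r, y−11=n.

lantern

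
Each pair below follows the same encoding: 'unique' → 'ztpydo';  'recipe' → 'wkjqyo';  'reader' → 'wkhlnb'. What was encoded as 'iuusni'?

Letter i (0-indexed) is shifted by i+5, so successive shifts are 5, 6, 7, ….
Undoing it on iuusni: i−5=d, u−6=o, u−7=n, s−8=k, n−9=e, i−10=y.

donkey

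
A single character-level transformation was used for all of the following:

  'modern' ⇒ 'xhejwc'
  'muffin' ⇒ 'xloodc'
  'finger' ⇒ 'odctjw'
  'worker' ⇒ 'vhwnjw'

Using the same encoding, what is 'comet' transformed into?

zhxjg

m(12)→x(23) and o(14)→h(7) fit y≡5x+15 (mod 26); the inverse of 5 mod 26 is 21. This is an affine cipher: with a=0,…,z=25, each position x becomes (5x+15) mod 26.
Applying it to comet: c(2)→5·2+15≡25=z; o(14)→5·14+15≡7=h; m(12)→5·12+15≡23=x; e(4)→5·4+15≡9=j; t(19)→5·19+15≡6=g (all mod 26).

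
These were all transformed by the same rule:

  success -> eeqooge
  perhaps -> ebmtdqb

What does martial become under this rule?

xmufdmy

The output letters match the input read backwards, each shifted +12: success reversed is sseccus. The word is reversed, then every letter is shifted forward by 12.
For martial: reverse → laitram; then shift: l+12=x, a+12=m, i+12=u, t+12=f, r+12=d, a+12=m, m+12=y.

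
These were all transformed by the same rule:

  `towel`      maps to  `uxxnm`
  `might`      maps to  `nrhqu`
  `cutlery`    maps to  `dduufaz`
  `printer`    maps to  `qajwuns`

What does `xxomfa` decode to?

wonder

A repeating key of period 2 is used — shifts +1, +9 over and over.
Decoding xxomfa: x−1=w, x−9=o, o−1=n, m−9=d, f−1=e, a−9=r.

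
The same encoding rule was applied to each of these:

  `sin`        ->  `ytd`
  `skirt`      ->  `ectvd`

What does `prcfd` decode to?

The output letters match the input read backwards, each shifted +11: sin reversed is nis. Read the word backwards and shift each letter +11.
Decoding prcfd: shift back: p−11=e, r−11=g, c−11=r, f−11=u, d−11=s → egrus; then reverse → surge.

surge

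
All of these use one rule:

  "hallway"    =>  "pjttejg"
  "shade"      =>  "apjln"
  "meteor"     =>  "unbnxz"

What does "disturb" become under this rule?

lrabdzj

The shift depends on letter class: consonant h→p is +8, but vowel a→j is +9. Two shifts are in play — +9 for a/e/i/o/u, +8 for every other letter.
On disturb: d(cons)+8=l, i(vowel)+9=r, s(cons)+8=a, t(cons)+8=b, u(vowel)+9=d, r(cons)+8=z, b(cons)+8=j.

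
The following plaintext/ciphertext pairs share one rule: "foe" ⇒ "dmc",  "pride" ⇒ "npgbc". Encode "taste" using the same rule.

Compare letters: f→d is +24, o→m is +24, e→c is +24 — a constant shift. It's a constant shift of +24 (ROT24).
On taste: t+24=r, a+24=y, s+24=q, t+24=r, e+24=c.

ryqrc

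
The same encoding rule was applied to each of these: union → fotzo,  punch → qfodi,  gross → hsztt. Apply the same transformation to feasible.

The shift depends on letter class: consonant n→o is +1, but vowel u→f is +11. Vowels shift forward by 11 and consonants shift forward by 1.
Applying it to feasible: f(cons)+1=g, e(vowel)+11=p, a(vowel)+11=l, s(cons)+1=t, i(vowel)+11=t, b(cons)+1=c, l(cons)+1=m, e(vowel)+11=p.

gplttcmp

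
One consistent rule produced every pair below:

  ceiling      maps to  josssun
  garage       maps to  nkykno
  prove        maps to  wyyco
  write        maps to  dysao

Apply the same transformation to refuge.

yomeno

The shift depends on letter class: consonant c→j is +7, but vowel e→o is +10. Two shifts are in play — +10 for a/e/i/o/u, +7 for every other letter.
Applying it to refuge: r(cons)+7=y, e(vowel)+10=o, f(cons)+7=m, u(vowel)+10=e, g(cons)+7=n, e(vowel)+10=o.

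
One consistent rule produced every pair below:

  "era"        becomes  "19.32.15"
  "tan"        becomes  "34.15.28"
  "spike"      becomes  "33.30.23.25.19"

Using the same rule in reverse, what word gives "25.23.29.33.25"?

e is letter #5 and maps to 19: an offset of 14. Letters become their 1-based position plus 14 (so a→15, b→16, …).
Reversing it on 25.23.29.33.25: 25→(25−14)÷1=11=k, 23→(23−14)÷1=9=i, 29→(29−14)÷1=15=o, 33→(33−14)÷1=19=s, 25→(25−14)÷1=11=k.

kiosk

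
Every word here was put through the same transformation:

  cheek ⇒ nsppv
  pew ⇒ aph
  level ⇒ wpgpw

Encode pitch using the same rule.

Compare letters: c→n is +11, h→s is +11, e→p is +11 — a constant shift. Each letter is shifted forward by 11 in the alphabet (a Caesar shift of +11).
On pitch: p+11=a, i+11=t, t+11=e, c+11=n, h+11=s.

atens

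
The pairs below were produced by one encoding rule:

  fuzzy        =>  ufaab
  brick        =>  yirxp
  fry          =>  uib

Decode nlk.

Each pair mirrors across the alphabet (f↔u, u↔f, z↔a): positions sum to 25. This is the alphabet-reversal cipher (Atbash): a becomes z, b becomes y, etc.
Undoing it on nlk: n↔m, l↔o, k↔p.

mop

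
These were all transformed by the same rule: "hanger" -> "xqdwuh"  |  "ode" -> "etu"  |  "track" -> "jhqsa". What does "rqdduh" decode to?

banner

Compare letters: h→x is +16, a→q is +16, n→d is +16 — a constant shift. Every letter moves 16 places later in the alphabet, wrapping around z→a.
Decoding rqdduh: r−16=b, q−16=a, d−16=n, d−16=n, u−16=e, h−16=r.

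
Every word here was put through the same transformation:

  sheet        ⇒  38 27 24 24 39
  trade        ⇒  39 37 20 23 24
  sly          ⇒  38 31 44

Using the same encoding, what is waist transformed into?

42 20 28 38 39

s is letter #19 and maps to 38: an offset of 19. Each letter is replaced by its alphabet position (a=1..z=26) + 19.
Applying it to waist: w=23→42, a=1→20, i=9→28, s=19→38, t=20→39.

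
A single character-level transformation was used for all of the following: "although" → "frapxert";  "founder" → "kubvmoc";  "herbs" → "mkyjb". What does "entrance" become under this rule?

In although: a→f is +5, l→r is +6, t→a is +7, h→p is +8 — the shift increases by 1 each position. Letter i (0-indexed) is shifted by i+5, so successive shifts are 5, 6, 7, ….
Applying it to entrance: e+5=j, n+6=t, t+7=a, r+8=z, a+9=j, n+10=x, c+11=n, e+12=q.

jtazjxnq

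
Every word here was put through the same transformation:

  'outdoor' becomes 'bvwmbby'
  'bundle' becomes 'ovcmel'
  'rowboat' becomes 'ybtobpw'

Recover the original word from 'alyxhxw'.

o(14)→b(1) and u(20)→v(21) fit y≡25x+15 (mod 26); the inverse of 25 mod 26 is 25. Treating letters as 0–25, the rule is x ↦ 25x + 15 (mod 26).
Reversing it on alyxhxw: a(0)→25·(0−15)≡15=p; l(11)→25·(11−15)≡4=e; y(24)→25·(24−15)≡17=r; x(23)→25·(23−15)≡18=s; h(7)→25·(7−15)≡8=i; x(23)→25·(23−15)≡18=s; w(22)→25·(22−15)≡19=t (all mod 26).

persist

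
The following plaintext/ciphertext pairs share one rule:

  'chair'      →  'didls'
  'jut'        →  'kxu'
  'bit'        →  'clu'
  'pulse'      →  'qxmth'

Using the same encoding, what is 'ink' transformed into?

Two shifts are in play — +3 for a/e/i/o/u, +1 for every other letter.
Applying it to ink: i(vowel)+3=l, n(cons)+1=o, k(cons)+1=l.

lol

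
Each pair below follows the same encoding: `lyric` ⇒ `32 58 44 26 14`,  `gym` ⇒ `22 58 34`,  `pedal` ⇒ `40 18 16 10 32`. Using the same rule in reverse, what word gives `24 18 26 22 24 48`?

The formula is n = 2×(alphabet index, a=1) + 8.
Decoding 24 18 26 22 24 48: 24→(24−8)÷2=8=h, 18→(18−8)÷2=5=e, 26→(26−8)÷2=9=i, 22→(22−8)÷2=7=g, 24→(24−8)÷2=8=h, 48→(48−8)÷2=20=t.

height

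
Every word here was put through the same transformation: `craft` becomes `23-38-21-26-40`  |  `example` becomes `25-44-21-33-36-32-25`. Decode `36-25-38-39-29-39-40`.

c is letter #3 and maps to 23: an offset of 20. The number is (letter's place in the alphabet, a=1) + 20.
Decoding 36-25-38-39-29-39-40: 36→(36−20)÷1=16=p, 25→(25−20)÷1=5=e, 38→(38−20)÷1=18=r, 39→(39−20)÷1=19=s, 29→(29−20)÷1=9=i, 39→(39−20)÷1=19=s, 40→(40−20)÷1=20=t.

persist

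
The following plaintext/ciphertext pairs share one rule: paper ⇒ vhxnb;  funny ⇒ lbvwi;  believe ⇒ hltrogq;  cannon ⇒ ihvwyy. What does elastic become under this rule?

ksibdto

Each letter shifts forward by (position + 6), i.e. 6, 7, 8, … — the shift grows by one for each successive letter.
For elastic: e+6=k, l+7=s, a+8=i, s+9=b, t+10=d, i+11=t, c+12=o.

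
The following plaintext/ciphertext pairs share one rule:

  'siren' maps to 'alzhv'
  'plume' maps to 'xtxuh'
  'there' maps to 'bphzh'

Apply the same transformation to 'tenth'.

bhvbp

Vowels shift forward by 3 and consonants shift forward by 8.
Applying it to tenth: t(cons)+8=b, e(vowel)+3=h, n(cons)+8=v, t(cons)+8=b, h(cons)+8=p.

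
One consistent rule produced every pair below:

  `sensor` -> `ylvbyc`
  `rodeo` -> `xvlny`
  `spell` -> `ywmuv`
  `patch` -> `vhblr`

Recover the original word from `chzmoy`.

warden

In sensor: s→y is +6, e→l is +7, n→v is +8, s→b is +9 — the shift increases by 1 each position. Each letter shifts forward by (position + 6), i.e. 6, 7, 8, … — the shift grows by one for each successive letter.
Decoding chzmoy: c−6=w, h−7=a, z−8=r, m−9=d, o−10=e, y−11=n.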